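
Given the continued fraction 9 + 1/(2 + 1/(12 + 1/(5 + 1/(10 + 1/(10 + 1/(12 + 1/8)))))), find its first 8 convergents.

9/1, 19/2, 237/25, 1204/127, 12277/1295, 123974/13077, 1499965/158219, 12123694/1278829

Using the convergent recurrence p_i = a_i*p_{i-1} + p_{i-2}, q_i = a_i*q_{i-1} + q_{i-2} with p_{-2}=0, p_{-1}=1, q_{-2}=1, q_{-1}=0:
  i=0: a_0=9, p_0 = 9*1 + 0 = 9, q_0 = 9*0 + 1 = 1.
  i=1: a_1=2, p_1 = 2*9 + 1 = 19, q_1 = 2*1 + 0 = 2.
  i=2: a_2=12, p_2 = 12*19 + 9 = 237, q_2 = 12*2 + 1 = 25.
  i=3: a_3=5, p_3 = 5*237 + 19 = 1204, q_3 = 5*25 + 2 = 127.
  i=4: a_4=10, p_4 = 10*1204 + 237 = 12277, q_4 = 10*127 + 25 = 1295.
  i=5: a_5=10, p_5 = 10*12277 + 1204 = 123974, q_5 = 10*1295 + 127 = 13077.
  i=6: a_6=12, p_6 = 12*123974 + 12277 = 1499965, q_6 = 12*13077 + 1295 = 158219.
  i=7: a_7=8, p_7 = 8*1499965 + 123974 = 12123694, q_7 = 8*158219 + 13077 = 1278829.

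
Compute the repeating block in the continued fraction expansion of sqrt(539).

[23; (4, 1, 1, 1, 1, 1, 4, 46)]

Write x_i = (sqrt(539) + m_i)/d_i with (m_0, d_0) = (0, 1). a_0 = floor(sqrt(539)) = 23, since 23^2 = 529 <= 539 < 576 = 24^2.
Iterate m_{i+1} = d_i*a_i - m_i, d_{i+1} = (539 - m_{i+1}^2)/d_i, a_{i+1} = floor((a_0 + m_{i+1})/d_{i+1}):
  m_1 = 1*23 - 0 = 23, d_1 = (539 - 23^2)/1 = 10/1 = 10, a_1 = floor((23 + 23)/10) = 4.
  m_2 = 10*4 - 23 = 17, d_2 = (539 - 17^2)/10 = 250/10 = 25, a_2 = floor((23 + 17)/25) = 1.
  m_3 = 25*1 - 17 = 8, d_3 = (539 - 8^2)/25 = 475/25 = 19, a_3 = floor((23 + 8)/19) = 1.
  m_4 = 19*1 - 8 = 11, d_4 = (539 - 11^2)/19 = 418/19 = 22, a_4 = floor((23 + 11)/22) = 1.
  m_5 = 22*1 - 11 = 11, d_5 = (539 - 11^2)/22 = 418/22 = 19, a_5 = floor((23 + 11)/19) = 1.
  m_6 = 19*1 - 11 = 8, d_6 = (539 - 8^2)/19 = 475/19 = 25, a_6 = floor((23 + 8)/25) = 1.
  m_7 = 25*1 - 8 = 17, d_7 = (539 - 17^2)/25 = 250/25 = 10, a_7 = floor((23 + 17)/10) = 4.
  m_8 = 10*4 - 17 = 23, d_8 = (539 - 23^2)/10 = 10/10 = 1, a_8 = floor((23 + 23)/1) = 46.
  m_9 = 1*46 - 23 = 23, d_9 = (539 - 23^2)/1 = 10/1 = 10: (m_9, d_9) = (m_1, d_1) = (23, 10), so from here the quotients repeat a_1, ..., a_8; the period length is 8.
Hence the expansion of sqrt(539) is a_0 = 23 followed by the repeating block 4, 1, 1, 1, 1, 1, 4, 46 (period 8).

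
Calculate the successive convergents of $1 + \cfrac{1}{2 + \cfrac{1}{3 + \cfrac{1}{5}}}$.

1/1, 3/2, 10/7, 53/37

Using the convergent recurrence p_i = a_i*p_{i-1} + p_{i-2}, q_i = a_i*q_{i-1} + q_{i-2} with p_{-2}=0, p_{-1}=1, q_{-2}=1, q_{-1}=0:
  i=0: a_0=1, p_0 = 1*1 + 0 = 1, q_0 = 1*0 + 1 = 1.
  i=1: a_1=2, p_1 = 2*1 + 1 = 3, q_1 = 2*1 + 0 = 2.
  i=2: a_2=3, p_2 = 3*3 + 1 = 10, q_2 = 3*2 + 1 = 7.
  i=3: a_3=5, p_3 = 5*10 + 3 = 53, q_3 = 5*7 + 2 = 37.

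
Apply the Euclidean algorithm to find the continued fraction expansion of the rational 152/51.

[2; 1, 50]

Run the Euclidean algorithm on 152 and 51; the successive quotients are the partial quotients a_0, a_1, ... (each step inverts the fractional part left over by the previous one):
  152 = 2*51 + 50, so a_0 = 2.
  51 = 1*50 + 1, so a_1 = 1.
  50 = 50*1 + 0, so a_2 = 50.
The remainder reaches 0 after 3 divisions, so the expansion has 3 partial quotients, read off in order.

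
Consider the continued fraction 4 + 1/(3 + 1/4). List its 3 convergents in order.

4/1, 13/3, 56/13

Using the convergent recurrence p_i = a_i*p_{i-1} + p_{i-2}, q_i = a_i*q_{i-1} + q_{i-2} with p_{-2}=0, p_{-1}=1, q_{-2}=1, q_{-1}=0:
  i=0: a_0=4, p_0 = 4*1 + 0 = 4, q_0 = 4*0 + 1 = 1.
  i=1: a_1=3, p_1 = 3*4 + 1 = 13, q_1 = 3*1 + 0 = 3.
  i=2: a_2=4, p_2 = 4*13 + 4 = 56, q_2 = 4*3 + 1 = 13.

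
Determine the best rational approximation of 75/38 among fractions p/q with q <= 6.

2/1

Expand x = 75/38 as a continued fraction with the Euclidean algorithm:
  75 = 1*38 + 37, so a_0 = 1.
  38 = 1*37 + 1, so a_1 = 1.
  37 = 37*1 + 0, so a_2 = 37.
so x = [1; 1, 37].
Convergents (p_i = a_i*p_{i-1} + p_{i-2}, q_i = a_i*q_{i-1} + q_{i-2} with p_{-2}=0, p_{-1}=1, q_{-2}=1, q_{-1}=0), until the denominator exceeds 6:
  i=0: a_0=1, p_0 = 1*1 + 0 = 1, q_0 = 1*0 + 1 = 1.
  i=1: a_1=1, p_1 = 1*1 + 1 = 2, q_1 = 1*1 + 0 = 1.
  i=2: a_2=37, p_2 = 37*2 + 1 = 75, q_2 = 37*1 + 1 = 38.
q_2 = 38 > 6, so the last convergent with denominator <= 6 is p_1/q_1 = 2/1.
The closest fraction with denominator <= 6 is either p_1/q_1 or the intermediate fraction (k*p_1 + p_0)/(k*q_1 + q_0) with the largest k >= 1 whose denominator stays <= 6; these approach x as k grows, and every other convergent or intermediate fraction in range is farther away.
Largest k: floor((6 - q_0)/q_1) = floor((6 - 1)/1) = 5.
That gives (5*2 + 1)/(5*1 + 1) = 11/6.
Compare the errors: |x - 2/1| = |75*1 - 2*38|/(38*1) = 1/38, and |x - 11/6| = |75*6 - 11*38|/(38*6) = 32/228.
Cross-multiplying, 1*228 = 228 < 1216 = 32*38, so 1/38 is smaller: the convergent 2/1 is closer to x than 11/6.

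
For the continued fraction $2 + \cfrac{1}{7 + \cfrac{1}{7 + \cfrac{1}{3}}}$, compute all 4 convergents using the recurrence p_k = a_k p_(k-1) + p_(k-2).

2/1, 15/7, 107/50, 336/157

Using the convergent recurrence p_i = a_i*p_{i-1} + p_{i-2}, q_i = a_i*q_{i-1} + q_{i-2} with p_{-2}=0, p_{-1}=1, q_{-2}=1, q_{-1}=0:
  i=0: a_0=2, p_0 = 2*1 + 0 = 2, q_0 = 2*0 + 1 = 1.
  i=1: a_1=7, p_1 = 7*2 + 1 = 15, q_1 = 7*1 + 0 = 7.
  i=2: a_2=7, p_2 = 7*15 + 2 = 107, q_2 = 7*7 + 1 = 50.
  i=3: a_3=3, p_3 = 3*107 + 15 = 336, q_3 = 3*50 + 7 = 157.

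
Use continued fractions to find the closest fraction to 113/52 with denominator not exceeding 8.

13/6

Expand x = 113/52 as a continued fraction with the Euclidean algorithm:
  113 = 2*52 + 9, so a_0 = 2.
  52 = 5*9 + 7, so a_1 = 5.
  9 = 1*7 + 2, so a_2 = 1.
  7 = 3*2 + 1, so a_3 = 3.
  2 = 2*1 + 0, so a_4 = 2.
so x = [2; 5, 1, 3, 2].
Convergents (p_i = a_i*p_{i-1} + p_{i-2}, q_i = a_i*q_{i-1} + q_{i-2} with p_{-2}=0, p_{-1}=1, q_{-2}=1, q_{-1}=0), until the denominator exceeds 8:
  i=0: a_0=2, p_0 = 2*1 + 0 = 2, q_0 = 2*0 + 1 = 1.
  i=1: a_1=5, p_1 = 5*2 + 1 = 11, q_1 = 5*1 + 0 = 5.
  i=2: a_2=1, p_2 = 1*11 + 2 = 13, q_2 = 1*5 + 1 = 6.
  i=3: a_3=3, p_3 = 3*13 + 11 = 50, q_3 = 3*6 + 5 = 23.
q_3 = 23 > 8, so the last convergent with denominator <= 8 is p_2/q_2 = 13/6.
The closest fraction with denominator <= 8 is either p_2/q_2 or the intermediate fraction (k*p_2 + p_1)/(k*q_2 + q_1) with the largest k >= 1 whose denominator stays <= 8; these approach x as k grows, and every other convergent or intermediate fraction in range is farther away.
Largest k: floor((8 - q_1)/q_2) = floor((8 - 5)/6) = 0.
Since k = 0, no intermediate fraction beyond p_2/q_2 has denominator <= 8, so the convergent 13/6 is the closest (its error is |113*6 - 13*52|/(52*6) = 2/312).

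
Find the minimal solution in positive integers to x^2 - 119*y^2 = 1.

First expand sqrt(119) as a continued fraction. With x_i = (sqrt(119) + m_i)/d_i and (m_0, d_0) = (0, 1): a_0 = floor(sqrt(119)) = 10, since 10^2 = 100 <= 119 < 121 = 11^2.
Iterate m_{i+1} = d_i*a_i - m_i, d_{i+1} = (119 - m_{i+1}^2)/d_i, a_{i+1} = floor((a_0 + m_{i+1})/d_{i+1}):
  m_1 = 1*10 - 0 = 10, d_1 = (119 - 10^2)/1 = 19/1 = 19, a_1 = floor((10 + 10)/19) = 1.
  m_2 = 19*1 - 10 = 9, d_2 = (119 - 9^2)/19 = 38/19 = 2, a_2 = floor((10 + 9)/2) = 9.
  m_3 = 2*9 - 9 = 9, d_3 = (119 - 9^2)/2 = 38/2 = 19, a_3 = floor((10 + 9)/19) = 1.
  m_4 = 19*1 - 9 = 10, d_4 = (119 - 10^2)/19 = 19/19 = 1, a_4 = floor((10 + 10)/1) = 20.
  m_5 = 1*20 - 10 = 10, d_5 = (119 - 10^2)/1 = 19/1 = 19: (m_5, d_5) = (m_1, d_1) = (10, 19), so from here the quotients repeat a_1, ..., a_4; the period length is 4.
So sqrt(119) = [10; (1, 9, 1, 20)] with period length k = 4.
k is even, so the fundamental solution of x^2 - 119y^2 = 1 is (p_{k-1}, q_{k-1}) = (p_3, q_3); compute convergents through index 3.
Convergents (p_i = a_i*p_{i-1} + p_{i-2}, q_i = a_i*q_{i-1} + q_{i-2} with p_{-2}=0, p_{-1}=1, q_{-2}=1, q_{-1}=0):
  i=0: a_0=10, p_0 = 10*1 + 0 = 10, q_0 = 10*0 + 1 = 1.
  i=1: a_1=1, p_1 = 1*10 + 1 = 11, q_1 = 1*1 + 0 = 1.
  i=2: a_2=9, p_2 = 9*11 + 10 = 109, q_2 = 9*1 + 1 = 10.
  i=3: a_3=1, p_3 = 1*109 + 11 = 120, q_3 = 1*10 + 1 = 11.
Check: 120^2 - 119*11^2 = 14400 - 14399 = 1, so (x, y) = (120, 11) solves the equation, and by the theorem it is the least positive solution.

(x, y) = (120, 11)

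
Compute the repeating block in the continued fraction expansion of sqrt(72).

[8; (2, 16)]

Write x_i = (sqrt(72) + m_i)/d_i with (m_0, d_0) = (0, 1). a_0 = floor(sqrt(72)) = 8, since 8^2 = 64 <= 72 < 81 = 9^2.
Iterate m_{i+1} = d_i*a_i - m_i, d_{i+1} = (72 - m_{i+1}^2)/d_i, a_{i+1} = floor((a_0 + m_{i+1})/d_{i+1}):
  m_1 = 1*8 - 0 = 8, d_1 = (72 - 8^2)/1 = 8/1 = 8, a_1 = floor((8 + 8)/8) = 2.
  m_2 = 8*2 - 8 = 8, d_2 = (72 - 8^2)/8 = 8/8 = 1, a_2 = floor((8 + 8)/1) = 16.
  m_3 = 1*16 - 8 = 8, d_3 = (72 - 8^2)/1 = 8/1 = 8: (m_3, d_3) = (m_1, d_1) = (8, 8), so from here the quotients repeat a_1, a_2; the period length is 2.
Hence the expansion of sqrt(72) is a_0 = 8 followed by the repeating block 2, 16 (period 2).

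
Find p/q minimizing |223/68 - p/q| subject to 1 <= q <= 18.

59/18

Expand x = 223/68 as a continued fraction with the Euclidean algorithm:
  223 = 3*68 + 19, so a_0 = 3.
  68 = 3*19 + 11, so a_1 = 3.
  19 = 1*11 + 8, so a_2 = 1.
  11 = 1*8 + 3, so a_3 = 1.
  8 = 2*3 + 2, so a_4 = 2.
  3 = 1*2 + 1, so a_5 = 1.
  2 = 2*1 + 0, so a_6 = 2.
so x = [3; 3, 1, 1, 2, 1, 2].
Convergents (p_i = a_i*p_{i-1} + p_{i-2}, q_i = a_i*q_{i-1} + q_{i-2} with p_{-2}=0, p_{-1}=1, q_{-2}=1, q_{-1}=0), until the denominator exceeds 18:
  i=0: a_0=3, p_0 = 3*1 + 0 = 3, q_0 = 3*0 + 1 = 1.
  i=1: a_1=3, p_1 = 3*3 + 1 = 10, q_1 = 3*1 + 0 = 3.
  i=2: a_2=1, p_2 = 1*10 + 3 = 13, q_2 = 1*3 + 1 = 4.
  i=3: a_3=1, p_3 = 1*13 + 10 = 23, q_3 = 1*4 + 3 = 7.
  i=4: a_4=2, p_4 = 2*23 + 13 = 59, q_4 = 2*7 + 4 = 18.
  i=5: a_5=1, p_5 = 1*59 + 23 = 82, q_5 = 1*18 + 7 = 25.
q_5 = 25 > 18, so the last convergent with denominator <= 18 is p_4/q_4 = 59/18.
The closest fraction with denominator <= 18 is either p_4/q_4 or the intermediate fraction (k*p_4 + p_3)/(k*q_4 + q_3) with the largest k >= 1 whose denominator stays <= 18; these approach x as k grows, and every other convergent or intermediate fraction in range is farther away.
Largest k: floor((18 - q_3)/q_4) = floor((18 - 7)/18) = 0.
Since k = 0, no intermediate fraction beyond p_4/q_4 has denominator <= 18, so the convergent 59/18 is the closest (its error is |223*18 - 59*68|/(68*18) = 2/1224).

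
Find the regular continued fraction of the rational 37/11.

Run the Euclidean algorithm on 37 and 11; the successive quotients are the partial quotients a_0, a_1, ... (each step inverts the fractional part left over by the previous one):
  37 = 3*11 + 4, so a_0 = 3.
  11 = 2*4 + 3, so a_1 = 2.
  4 = 1*3 + 1, so a_2 = 1.
  3 = 3*1 + 0, so a_3 = 3.
The remainder reaches 0 after 4 divisions, so the expansion has 4 partial quotients, read off in order.

[3; 2, 1, 3]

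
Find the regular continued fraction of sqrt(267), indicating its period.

[16; (2, 1, 15, 1, 2, 32)]

Write x_i = (sqrt(267) + m_i)/d_i with (m_0, d_0) = (0, 1). a_0 = floor(sqrt(267)) = 16, since 16^2 = 256 <= 267 < 289 = 17^2.
Iterate m_{i+1} = d_i*a_i - m_i, d_{i+1} = (267 - m_{i+1}^2)/d_i, a_{i+1} = floor((a_0 + m_{i+1})/d_{i+1}):
  m_1 = 1*16 - 0 = 16, d_1 = (267 - 16^2)/1 = 11/1 = 11, a_1 = floor((16 + 16)/11) = 2.
  m_2 = 11*2 - 16 = 6, d_2 = (267 - 6^2)/11 = 231/11 = 21, a_2 = floor((16 + 6)/21) = 1.
  m_3 = 21*1 - 6 = 15, d_3 = (267 - 15^2)/21 = 42/21 = 2, a_3 = floor((16 + 15)/2) = 15.
  m_4 = 2*15 - 15 = 15, d_4 = (267 - 15^2)/2 = 42/2 = 21, a_4 = floor((16 + 15)/21) = 1.
  m_5 = 21*1 - 15 = 6, d_5 = (267 - 6^2)/21 = 231/21 = 11, a_5 = floor((16 + 6)/11) = 2.
  m_6 = 11*2 - 6 = 16, d_6 = (267 - 16^2)/11 = 11/11 = 1, a_6 = floor((16 + 16)/1) = 32.
  m_7 = 1*32 - 16 = 16, d_7 = (267 - 16^2)/1 = 11/1 = 11: (m_7, d_7) = (m_1, d_1) = (16, 11), so from here the quotients repeat a_1, ..., a_6; the period length is 6.
Hence the expansion of sqrt(267) is a_0 = 16 followed by the repeating block 2, 1, 15, 1, 2, 32 (period 6).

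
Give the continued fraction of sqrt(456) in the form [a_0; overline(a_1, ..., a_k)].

[21; overline(2, 1, 4, 1, 2, 42)]

Write x_i = (sqrt(456) + m_i)/d_i with (m_0, d_0) = (0, 1). a_0 = floor(sqrt(456)) = 21, since 21^2 = 441 <= 456 < 484 = 22^2.
Iterate m_{i+1} = d_i*a_i - m_i, d_{i+1} = (456 - m_{i+1}^2)/d_i, a_{i+1} = floor((a_0 + m_{i+1})/d_{i+1}):
  m_1 = 1*21 - 0 = 21, d_1 = (456 - 21^2)/1 = 15/1 = 15, a_1 = floor((21 + 21)/15) = 2.
  m_2 = 15*2 - 21 = 9, d_2 = (456 - 9^2)/15 = 375/15 = 25, a_2 = floor((21 + 9)/25) = 1.
  m_3 = 25*1 - 9 = 16, d_3 = (456 - 16^2)/25 = 200/25 = 8, a_3 = floor((21 + 16)/8) = 4.
  m_4 = 8*4 - 16 = 16, d_4 = (456 - 16^2)/8 = 200/8 = 25, a_4 = floor((21 + 16)/25) = 1.
  m_5 = 25*1 - 16 = 9, d_5 = (456 - 9^2)/25 = 375/25 = 15, a_5 = floor((21 + 9)/15) = 2.
  m_6 = 15*2 - 9 = 21, d_6 = (456 - 21^2)/15 = 15/15 = 1, a_6 = floor((21 + 21)/1) = 42.
  m_7 = 1*42 - 21 = 21, d_7 = (456 - 21^2)/1 = 15/1 = 15: (m_7, d_7) = (m_1, d_1) = (21, 15), so from here the quotients repeat a_1, ..., a_6; the period length is 6.
Hence the expansion of sqrt(456) is a_0 = 21 followed by the repeating block 2, 1, 4, 1, 2, 42 (period 6).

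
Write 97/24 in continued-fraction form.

[4; 24]

Run the Euclidean algorithm on 97 and 24; the successive quotients are the partial quotients a_0, a_1, ... (each step inverts the fractional part left over by the previous one):
  97 = 4*24 + 1, so a_0 = 4.
  24 = 24*1 + 0, so a_1 = 24.
The remainder reaches 0 after 2 divisions, so the expansion has 2 partial quotients, read off in order.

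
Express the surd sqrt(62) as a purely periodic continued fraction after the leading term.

Write x_i = (sqrt(62) + m_i)/d_i with (m_0, d_0) = (0, 1). a_0 = floor(sqrt(62)) = 7, since 7^2 = 49 <= 62 < 64 = 8^2.
Iterate m_{i+1} = d_i*a_i - m_i, d_{i+1} = (62 - m_{i+1}^2)/d_i, a_{i+1} = floor((a_0 + m_{i+1})/d_{i+1}):
  m_1 = 1*7 - 0 = 7, d_1 = (62 - 7^2)/1 = 13/1 = 13, a_1 = floor((7 + 7)/13) = 1.
  m_2 = 13*1 - 7 = 6, d_2 = (62 - 6^2)/13 = 26/13 = 2, a_2 = floor((7 + 6)/2) = 6.
  m_3 = 2*6 - 6 = 6, d_3 = (62 - 6^2)/2 = 26/2 = 13, a_3 = floor((7 + 6)/13) = 1.
  m_4 = 13*1 - 6 = 7, d_4 = (62 - 7^2)/13 = 13/13 = 1, a_4 = floor((7 + 7)/1) = 14.
  m_5 = 1*14 - 7 = 7, d_5 = (62 - 7^2)/1 = 13/1 = 13: (m_5, d_5) = (m_1, d_1) = (7, 13), so from here the quotients repeat a_1, ..., a_4; the period length is 4.
Hence the expansion of sqrt(62) is a_0 = 7 followed by the repeating block 1, 6, 1, 14 (period 4).

[7; (1, 6, 1, 14)]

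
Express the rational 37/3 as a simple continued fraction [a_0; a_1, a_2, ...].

Run the Euclidean algorithm on 37 and 3; the successive quotients are the partial quotients a_0, a_1, ... (each step inverts the fractional part left over by the previous one):
  37 = 12*3 + 1, so a_0 = 12.
  3 = 3*1 + 0, so a_1 = 3.
The remainder reaches 0 after 2 divisions, so the expansion has 2 partial quotients, read off in order.

[12; 3]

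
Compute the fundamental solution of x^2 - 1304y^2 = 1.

First expand sqrt(1304) as a continued fraction. With x_i = (sqrt(1304) + m_i)/d_i and (m_0, d_0) = (0, 1): a_0 = floor(sqrt(1304)) = 36, since 36^2 = 1296 <= 1304 < 1369 = 37^2.
Iterate m_{i+1} = d_i*a_i - m_i, d_{i+1} = (1304 - m_{i+1}^2)/d_i, a_{i+1} = floor((a_0 + m_{i+1})/d_{i+1}):
  m_1 = 1*36 - 0 = 36, d_1 = (1304 - 36^2)/1 = 8/1 = 8, a_1 = floor((36 + 36)/8) = 9.
  m_2 = 8*9 - 36 = 36, d_2 = (1304 - 36^2)/8 = 8/8 = 1, a_2 = floor((36 + 36)/1) = 72.
  m_3 = 1*72 - 36 = 36, d_3 = (1304 - 36^2)/1 = 8/1 = 8: (m_3, d_3) = (m_1, d_1) = (36, 8), so from here the quotients repeat a_1, a_2; the period length is 2.
So sqrt(1304) = [36; (9, 72)] with period length k = 2.
k is even, so the fundamental solution of x^2 - 1304y^2 = 1 is (p_{k-1}, q_{k-1}) = (p_1, q_1); compute convergents through index 1.
Convergents (p_i = a_i*p_{i-1} + p_{i-2}, q_i = a_i*q_{i-1} + q_{i-2} with p_{-2}=0, p_{-1}=1, q_{-2}=1, q_{-1}=0):
  i=0: a_0=36, p_0 = 36*1 + 0 = 36, q_0 = 36*0 + 1 = 1.
  i=1: a_1=9, p_1 = 9*36 + 1 = 325, q_1 = 9*1 + 0 = 9.
Check: 325^2 - 1304*9^2 = 105625 - 105624 = 1, so (x, y) = (325, 9) solves the equation, and by the theorem it is the least positive solution.

(x, y) = (325, 9)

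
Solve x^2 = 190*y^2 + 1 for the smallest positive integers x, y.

First expand sqrt(190) as a continued fraction. With x_i = (sqrt(190) + m_i)/d_i and (m_0, d_0) = (0, 1): a_0 = floor(sqrt(190)) = 13, since 13^2 = 169 <= 190 < 196 = 14^2.
Iterate m_{i+1} = d_i*a_i - m_i, d_{i+1} = (190 - m_{i+1}^2)/d_i, a_{i+1} = floor((a_0 + m_{i+1})/d_{i+1}):
  m_1 = 1*13 - 0 = 13, d_1 = (190 - 13^2)/1 = 21/1 = 21, a_1 = floor((13 + 13)/21) = 1.
  m_2 = 21*1 - 13 = 8, d_2 = (190 - 8^2)/21 = 126/21 = 6, a_2 = floor((13 + 8)/6) = 3.
  m_3 = 6*3 - 8 = 10, d_3 = (190 - 10^2)/6 = 90/6 = 15, a_3 = floor((13 + 10)/15) = 1.
  m_4 = 15*1 - 10 = 5, d_4 = (190 - 5^2)/15 = 165/15 = 11, a_4 = floor((13 + 5)/11) = 1.
  m_5 = 11*1 - 5 = 6, d_5 = (190 - 6^2)/11 = 154/11 = 14, a_5 = floor((13 + 6)/14) = 1.
  m_6 = 14*1 - 6 = 8, d_6 = (190 - 8^2)/14 = 126/14 = 9, a_6 = floor((13 + 8)/9) = 2.
  m_7 = 9*2 - 8 = 10, d_7 = (190 - 10^2)/9 = 90/9 = 10, a_7 = floor((13 + 10)/10) = 2.
  m_8 = 10*2 - 10 = 10, d_8 = (190 - 10^2)/10 = 90/10 = 9, a_8 = floor((13 + 10)/9) = 2.
  m_9 = 9*2 - 10 = 8, d_9 = (190 - 8^2)/9 = 126/9 = 14, a_9 = floor((13 + 8)/14) = 1.
  m_10 = 14*1 - 8 = 6, d_10 = (190 - 6^2)/14 = 154/14 = 11, a_10 = floor((13 + 6)/11) = 1.
  m_11 = 11*1 - 6 = 5, d_11 = (190 - 5^2)/11 = 165/11 = 15, a_11 = floor((13 + 5)/15) = 1.
  m_12 = 15*1 - 5 = 10, d_12 = (190 - 10^2)/15 = 90/15 = 6, a_12 = floor((13 + 10)/6) = 3.
  m_13 = 6*3 - 10 = 8, d_13 = (190 - 8^2)/6 = 126/6 = 21, a_13 = floor((13 + 8)/21) = 1.
  m_14 = 21*1 - 8 = 13, d_14 = (190 - 13^2)/21 = 21/21 = 1, a_14 = floor((13 + 13)/1) = 26.
  m_15 = 1*26 - 13 = 13, d_15 = (190 - 13^2)/1 = 21/1 = 21: (m_15, d_15) = (m_1, d_1) = (13, 21), so from here the quotients repeat a_1, ..., a_14; the period length is 14.
So sqrt(190) = [13; (1, 3, 1, 1, 1, 2, 2, 2, 1, 1, 1, 3, 1, 26)] with period length k = 14.
k is even, so the fundamental solution of x^2 - 190y^2 = 1 is (p_{k-1}, q_{k-1}) = (p_13, q_13); compute convergents through index 13.
Convergents (p_i = a_i*p_{i-1} + p_{i-2}, q_i = a_i*q_{i-1} + q_{i-2} with p_{-2}=0, p_{-1}=1, q_{-2}=1, q_{-1}=0):
  i=0: a_0=13, p_0 = 13*1 + 0 = 13, q_0 = 13*0 + 1 = 1.
  i=1: a_1=1, p_1 = 1*13 + 1 = 14, q_1 = 1*1 + 0 = 1.
  i=2: a_2=3, p_2 = 3*14 + 13 = 55, q_2 = 3*1 + 1 = 4.
  i=3: a_3=1, p_3 = 1*55 + 14 = 69, q_3 = 1*4 + 1 = 5.
  i=4: a_4=1, p_4 = 1*69 + 55 = 124, q_4 = 1*5 + 4 = 9.
  i=5: a_5=1, p_5 = 1*124 + 69 = 193, q_5 = 1*9 + 5 = 14.
  i=6: a_6=2, p_6 = 2*193 + 124 = 510, q_6 = 2*14 + 9 = 37.
  i=7: a_7=2, p_7 = 2*510 + 193 = 1213, q_7 = 2*37 + 14 = 88.
  i=8: a_8=2, p_8 = 2*1213 + 510 = 2936, q_8 = 2*88 + 37 = 213.
  i=9: a_9=1, p_9 = 1*2936 + 1213 = 4149, q_9 = 1*213 + 88 = 301.
  i=10: a_10=1, p_10 = 1*4149 + 2936 = 7085, q_10 = 1*301 + 213 = 514.
  i=11: a_11=1, p_11 = 1*7085 + 4149 = 11234, q_11 = 1*514 + 301 = 815.
  i=12: a_12=3, p_12 = 3*11234 + 7085 = 40787, q_12 = 3*815 + 514 = 2959.
  i=13: a_13=1, p_13 = 1*40787 + 11234 = 52021, q_13 = 1*2959 + 815 = 3774.
Check: 52021^2 - 190*3774^2 = 2706184441 - 2706184440 = 1, so (x, y) = (52021, 3774) solves the equation, and by the theorem it is the least positive solution.

(x, y) = (52021, 3774)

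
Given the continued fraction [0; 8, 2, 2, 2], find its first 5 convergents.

Using the convergent recurrence p_i = a_i*p_{i-1} + p_{i-2}, q_i = a_i*q_{i-1} + q_{i-2} with p_{-2}=0, p_{-1}=1, q_{-2}=1, q_{-1}=0:
  i=0: a_0=0, p_0 = 0*1 + 0 = 0, q_0 = 0*0 + 1 = 1.
  i=1: a_1=8, p_1 = 8*0 + 1 = 1, q_1 = 8*1 + 0 = 8.
  i=2: a_2=2, p_2 = 2*1 + 0 = 2, q_2 = 2*8 + 1 = 17.
  i=3: a_3=2, p_3 = 2*2 + 1 = 5, q_3 = 2*17 + 8 = 42.
  i=4: a_4=2, p_4 = 2*5 + 2 = 12, q_4 = 2*42 + 17 = 101.

0/1, 1/8, 2/17, 5/42, 12/101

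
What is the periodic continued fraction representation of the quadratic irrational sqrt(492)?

[22; (5, 1, 1, 10, 1, 1, 5, 44)]

Write x_i = (sqrt(492) + m_i)/d_i with (m_0, d_0) = (0, 1). a_0 = floor(sqrt(492)) = 22, since 22^2 = 484 <= 492 < 529 = 23^2.
Iterate m_{i+1} = d_i*a_i - m_i, d_{i+1} = (492 - m_{i+1}^2)/d_i, a_{i+1} = floor((a_0 + m_{i+1})/d_{i+1}):
  m_1 = 1*22 - 0 = 22, d_1 = (492 - 22^2)/1 = 8/1 = 8, a_1 = floor((22 + 22)/8) = 5.
  m_2 = 8*5 - 22 = 18, d_2 = (492 - 18^2)/8 = 168/8 = 21, a_2 = floor((22 + 18)/21) = 1.
  m_3 = 21*1 - 18 = 3, d_3 = (492 - 3^2)/21 = 483/21 = 23, a_3 = floor((22 + 3)/23) = 1.
  m_4 = 23*1 - 3 = 20, d_4 = (492 - 20^2)/23 = 92/23 = 4, a_4 = floor((22 + 20)/4) = 10.
  m_5 = 4*10 - 20 = 20, d_5 = (492 - 20^2)/4 = 92/4 = 23, a_5 = floor((22 + 20)/23) = 1.
  m_6 = 23*1 - 20 = 3, d_6 = (492 - 3^2)/23 = 483/23 = 21, a_6 = floor((22 + 3)/21) = 1.
  m_7 = 21*1 - 3 = 18, d_7 = (492 - 18^2)/21 = 168/21 = 8, a_7 = floor((22 + 18)/8) = 5.
  m_8 = 8*5 - 18 = 22, d_8 = (492 - 22^2)/8 = 8/8 = 1, a_8 = floor((22 + 22)/1) = 44.
  m_9 = 1*44 - 22 = 22, d_9 = (492 - 22^2)/1 = 8/1 = 8: (m_9, d_9) = (m_1, d_1) = (22, 8), so from here the quotients repeat a_1, ..., a_8; the period length is 8.
Hence the expansion of sqrt(492) is a_0 = 22 followed by the repeating block 5, 1, 1, 10, 1, 1, 5, 44 (period 8).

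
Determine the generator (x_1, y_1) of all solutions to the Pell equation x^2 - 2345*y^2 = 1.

(x, y) = (15129001, 312420)

First expand sqrt(2345) as a continued fraction. With x_i = (sqrt(2345) + m_i)/d_i and (m_0, d_0) = (0, 1): a_0 = floor(sqrt(2345)) = 48, since 48^2 = 2304 <= 2345 < 2401 = 49^2.
Iterate m_{i+1} = d_i*a_i - m_i, d_{i+1} = (2345 - m_{i+1}^2)/d_i, a_{i+1} = floor((a_0 + m_{i+1})/d_{i+1}):
  m_1 = 1*48 - 0 = 48, d_1 = (2345 - 48^2)/1 = 41/1 = 41, a_1 = floor((48 + 48)/41) = 2.
  m_2 = 41*2 - 48 = 34, d_2 = (2345 - 34^2)/41 = 1189/41 = 29, a_2 = floor((48 + 34)/29) = 2.
  m_3 = 29*2 - 34 = 24, d_3 = (2345 - 24^2)/29 = 1769/29 = 61, a_3 = floor((48 + 24)/61) = 1.
  m_4 = 61*1 - 24 = 37, d_4 = (2345 - 37^2)/61 = 976/61 = 16, a_4 = floor((48 + 37)/16) = 5.
  m_5 = 16*5 - 37 = 43, d_5 = (2345 - 43^2)/16 = 496/16 = 31, a_5 = floor((48 + 43)/31) = 2.
  m_6 = 31*2 - 43 = 19, d_6 = (2345 - 19^2)/31 = 1984/31 = 64, a_6 = floor((48 + 19)/64) = 1.
  m_7 = 64*1 - 19 = 45, d_7 = (2345 - 45^2)/64 = 320/64 = 5, a_7 = floor((48 + 45)/5) = 18.
  m_8 = 5*18 - 45 = 45, d_8 = (2345 - 45^2)/5 = 320/5 = 64, a_8 = floor((48 + 45)/64) = 1.
  m_9 = 64*1 - 45 = 19, d_9 = (2345 - 19^2)/64 = 1984/64 = 31, a_9 = floor((48 + 19)/31) = 2.
  m_10 = 31*2 - 19 = 43, d_10 = (2345 - 43^2)/31 = 496/31 = 16, a_10 = floor((48 + 43)/16) = 5.
  m_11 = 16*5 - 43 = 37, d_11 = (2345 - 37^2)/16 = 976/16 = 61, a_11 = floor((48 + 37)/61) = 1.
  m_12 = 61*1 - 37 = 24, d_12 = (2345 - 24^2)/61 = 1769/61 = 29, a_12 = floor((48 + 24)/29) = 2.
  m_13 = 29*2 - 24 = 34, d_13 = (2345 - 34^2)/29 = 1189/29 = 41, a_13 = floor((48 + 34)/41) = 2.
  m_14 = 41*2 - 34 = 48, d_14 = (2345 - 48^2)/41 = 41/41 = 1, a_14 = floor((48 + 48)/1) = 96.
  m_15 = 1*96 - 48 = 48, d_15 = (2345 - 48^2)/1 = 41/1 = 41: (m_15, d_15) = (m_1, d_1) = (48, 41), so from here the quotients repeat a_1, ..., a_14; the period length is 14.
So sqrt(2345) = [48; (2, 2, 1, 5, 2, 1, 18, 1, 2, 5, 1, 2, 2, 96)] with period length k = 14.
k is even, so the fundamental solution of x^2 - 2345y^2 = 1 is (p_{k-1}, q_{k-1}) = (p_13, q_13); compute convergents through index 13.
Convergents (p_i = a_i*p_{i-1} + p_{i-2}, q_i = a_i*q_{i-1} + q_{i-2} with p_{-2}=0, p_{-1}=1, q_{-2}=1, q_{-1}=0):
  i=0: a_0=48, p_0 = 48*1 + 0 = 48, q_0 = 48*0 + 1 = 1.
  i=1: a_1=2, p_1 = 2*48 + 1 = 97, q_1 = 2*1 + 0 = 2.
  i=2: a_2=2, p_2 = 2*97 + 48 = 242, q_2 = 2*2 + 1 = 5.
  i=3: a_3=1, p_3 = 1*242 + 97 = 339, q_3 = 1*5 + 2 = 7.
  i=4: a_4=5, p_4 = 5*339 + 242 = 1937, q_4 = 5*7 + 5 = 40.
  i=5: a_5=2, p_5 = 2*1937 + 339 = 4213, q_5 = 2*40 + 7 = 87.
  i=6: a_6=1, p_6 = 1*4213 + 1937 = 6150, q_6 = 1*87 + 40 = 127.
  i=7: a_7=18, p_7 = 18*6150 + 4213 = 114913, q_7 = 18*127 + 87 = 2373.
  i=8: a_8=1, p_8 = 1*114913 + 6150 = 121063, q_8 = 1*2373 + 127 = 2500.
  i=9: a_9=2, p_9 = 2*121063 + 114913 = 357039, q_9 = 2*2500 + 2373 = 7373.
  i=10: a_10=5, p_10 = 5*357039 + 121063 = 1906258, q_10 = 5*7373 + 2500 = 39365.
  i=11: a_11=1, p_11 = 1*1906258 + 357039 = 2263297, q_11 = 1*39365 + 7373 = 46738.
  i=12: a_12=2, p_12 = 2*2263297 + 1906258 = 6432852, q_12 = 2*46738 + 39365 = 132841.
  i=13: a_13=2, p_13 = 2*6432852 + 2263297 = 15129001, q_13 = 2*132841 + 46738 = 312420.
Check: 15129001^2 - 2345*312420^2 = 228886671258001 - 228886671258000 = 1, so (x, y) = (15129001, 312420) solves the equation, and by the theorem it is the least positive solution.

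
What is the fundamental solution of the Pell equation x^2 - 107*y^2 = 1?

First expand sqrt(107) as a continued fraction. With x_i = (sqrt(107) + m_i)/d_i and (m_0, d_0) = (0, 1): a_0 = floor(sqrt(107)) = 10, since 10^2 = 100 <= 107 < 121 = 11^2.
Iterate m_{i+1} = d_i*a_i - m_i, d_{i+1} = (107 - m_{i+1}^2)/d_i, a_{i+1} = floor((a_0 + m_{i+1})/d_{i+1}):
  m_1 = 1*10 - 0 = 10, d_1 = (107 - 10^2)/1 = 7/1 = 7, a_1 = floor((10 + 10)/7) = 2.
  m_2 = 7*2 - 10 = 4, d_2 = (107 - 4^2)/7 = 91/7 = 13, a_2 = floor((10 + 4)/13) = 1.
  m_3 = 13*1 - 4 = 9, d_3 = (107 - 9^2)/13 = 26/13 = 2, a_3 = floor((10 + 9)/2) = 9.
  m_4 = 2*9 - 9 = 9, d_4 = (107 - 9^2)/2 = 26/2 = 13, a_4 = floor((10 + 9)/13) = 1.
  m_5 = 13*1 - 9 = 4, d_5 = (107 - 4^2)/13 = 91/13 = 7, a_5 = floor((10 + 4)/7) = 2.
  m_6 = 7*2 - 4 = 10, d_6 = (107 - 10^2)/7 = 7/7 = 1, a_6 = floor((10 + 10)/1) = 20.
  m_7 = 1*20 - 10 = 10, d_7 = (107 - 10^2)/1 = 7/1 = 7: (m_7, d_7) = (m_1, d_1) = (10, 7), so from here the quotients repeat a_1, ..., a_6; the period length is 6.
So sqrt(107) = [10; (2, 1, 9, 1, 2, 20)] with period length k = 6.
k is even, so the fundamental solution of x^2 - 107y^2 = 1 is (p_{k-1}, q_{k-1}) = (p_5, q_5); compute convergents through index 5.
Convergents (p_i = a_i*p_{i-1} + p_{i-2}, q_i = a_i*q_{i-1} + q_{i-2} with p_{-2}=0, p_{-1}=1, q_{-2}=1, q_{-1}=0):
  i=0: a_0=10, p_0 = 10*1 + 0 = 10, q_0 = 10*0 + 1 = 1.
  i=1: a_1=2, p_1 = 2*10 + 1 = 21, q_1 = 2*1 + 0 = 2.
  i=2: a_2=1, p_2 = 1*21 + 10 = 31, q_2 = 1*2 + 1 = 3.
  i=3: a_3=9, p_3 = 9*31 + 21 = 300, q_3 = 9*3 + 2 = 29.
  i=4: a_4=1, p_4 = 1*300 + 31 = 331, q_4 = 1*29 + 3 = 32.
  i=5: a_5=2, p_5 = 2*331 + 300 = 962, q_5 = 2*32 + 29 = 93.
Check: 962^2 - 107*93^2 = 925444 - 925443 = 1, so (x, y) = (962, 93) solves the equation, and by the theorem it is the least positive solution.

(x, y) = (962, 93)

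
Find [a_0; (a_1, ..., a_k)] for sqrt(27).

[5; (5, 10)]

Write x_i = (sqrt(27) + m_i)/d_i with (m_0, d_0) = (0, 1). a_0 = floor(sqrt(27)) = 5, since 5^2 = 25 <= 27 < 36 = 6^2.
Iterate m_{i+1} = d_i*a_i - m_i, d_{i+1} = (27 - m_{i+1}^2)/d_i, a_{i+1} = floor((a_0 + m_{i+1})/d_{i+1}):
  m_1 = 1*5 - 0 = 5, d_1 = (27 - 5^2)/1 = 2/1 = 2, a_1 = floor((5 + 5)/2) = 5.
  m_2 = 2*5 - 5 = 5, d_2 = (27 - 5^2)/2 = 2/2 = 1, a_2 = floor((5 + 5)/1) = 10.
  m_3 = 1*10 - 5 = 5, d_3 = (27 - 5^2)/1 = 2/1 = 2: (m_3, d_3) = (m_1, d_1) = (5, 2), so from here the quotients repeat a_1, a_2; the period length is 2.
Hence the expansion of sqrt(27) is a_0 = 5 followed by the repeating block 5, 10 (period 2).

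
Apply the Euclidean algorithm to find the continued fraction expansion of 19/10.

Run the Euclidean algorithm on 19 and 10; the successive quotients are the partial quotients a_0, a_1, ... (each step inverts the fractional part left over by the previous one):
  19 = 1*10 + 9, so a_0 = 1.
  10 = 1*9 + 1, so a_1 = 1.
  9 = 9*1 + 0, so a_2 = 9.
The remainder reaches 0 after 3 divisions, so the expansion has 3 partial quotients, read off in order.

[1; 1, 9]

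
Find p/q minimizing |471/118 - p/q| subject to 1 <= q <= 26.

4/1

Expand x = 471/118 as a continued fraction with the Euclidean algorithm:
  471 = 3*118 + 117, so a_0 = 3.
  118 = 1*117 + 1, so a_1 = 1.
  117 = 117*1 + 0, so a_2 = 117.
so x = [3; 1, 117].
Convergents (p_i = a_i*p_{i-1} + p_{i-2}, q_i = a_i*q_{i-1} + q_{i-2} with p_{-2}=0, p_{-1}=1, q_{-2}=1, q_{-1}=0), until the denominator exceeds 26:
  i=0: a_0=3, p_0 = 3*1 + 0 = 3, q_0 = 3*0 + 1 = 1.
  i=1: a_1=1, p_1 = 1*3 + 1 = 4, q_1 = 1*1 + 0 = 1.
  i=2: a_2=117, p_2 = 117*4 + 3 = 471, q_2 = 117*1 + 1 = 118.
q_2 = 118 > 26, so the last convergent with denominator <= 26 is p_1/q_1 = 4/1.
The closest fraction with denominator <= 26 is either p_1/q_1 or the intermediate fraction (k*p_1 + p_0)/(k*q_1 + q_0) with the largest k >= 1 whose denominator stays <= 26; these approach x as k grows, and every other convergent or intermediate fraction in range is farther away.
Largest k: floor((26 - q_0)/q_1) = floor((26 - 1)/1) = 25.
That gives (25*4 + 3)/(25*1 + 1) = 103/26.
Compare the errors: |x - 4/1| = |471*1 - 4*118|/(118*1) = 1/118, and |x - 103/26| = |471*26 - 103*118|/(118*26) = 92/3068.
Cross-multiplying, 1*3068 = 3068 < 10856 = 92*118, so 1/118 is smaller: the convergent 4/1 is closer to x than 103/26.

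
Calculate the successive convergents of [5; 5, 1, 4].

5/1, 26/5, 31/6, 150/29

Using the convergent recurrence p_i = a_i*p_{i-1} + p_{i-2}, q_i = a_i*q_{i-1} + q_{i-2} with p_{-2}=0, p_{-1}=1, q_{-2}=1, q_{-1}=0:
  i=0: a_0=5, p_0 = 5*1 + 0 = 5, q_0 = 5*0 + 1 = 1.
  i=1: a_1=5, p_1 = 5*5 + 1 = 26, q_1 = 5*1 + 0 = 5.
  i=2: a_2=1, p_2 = 1*26 + 5 = 31, q_2 = 1*5 + 1 = 6.
  i=3: a_3=4, p_3 = 4*31 + 26 = 150, q_3 = 4*6 + 5 = 29.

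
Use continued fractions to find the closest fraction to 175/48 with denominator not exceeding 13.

40/11

Expand x = 175/48 as a continued fraction with the Euclidean algorithm:
  175 = 3*48 + 31, so a_0 = 3.
  48 = 1*31 + 17, so a_1 = 1.
  31 = 1*17 + 14, so a_2 = 1.
  17 = 1*14 + 3, so a_3 = 1.
  14 = 4*3 + 2, so a_4 = 4.
  3 = 1*2 + 1, so a_5 = 1.
  2 = 2*1 + 0, so a_6 = 2.
so x = [3; 1, 1, 1, 4, 1, 2].
Convergents (p_i = a_i*p_{i-1} + p_{i-2}, q_i = a_i*q_{i-1} + q_{i-2} with p_{-2}=0, p_{-1}=1, q_{-2}=1, q_{-1}=0), until the denominator exceeds 13:
  i=0: a_0=3, p_0 = 3*1 + 0 = 3, q_0 = 3*0 + 1 = 1.
  i=1: a_1=1, p_1 = 1*3 + 1 = 4, q_1 = 1*1 + 0 = 1.
  i=2: a_2=1, p_2 = 1*4 + 3 = 7, q_2 = 1*1 + 1 = 2.
  i=3: a_3=1, p_3 = 1*7 + 4 = 11, q_3 = 1*2 + 1 = 3.
  i=4: a_4=4, p_4 = 4*11 + 7 = 51, q_4 = 4*3 + 2 = 14.
q_4 = 14 > 13, so the last convergent with denominator <= 13 is p_3/q_3 = 11/3.
The closest fraction with denominator <= 13 is either p_3/q_3 or the intermediate fraction (k*p_3 + p_2)/(k*q_3 + q_2) with the largest k >= 1 whose denominator stays <= 13; these approach x as k grows, and every other convergent or intermediate fraction in range is farther away.
Largest k: floor((13 - q_2)/q_3) = floor((13 - 2)/3) = 3.
That gives (3*11 + 7)/(3*3 + 2) = 40/11.
Compare the errors: |x - 11/3| = |175*3 - 11*48|/(48*3) = 3/144, and |x - 40/11| = |175*11 - 40*48|/(48*11) = 5/528.
Cross-multiplying, 5*144 = 720 < 1584 = 3*528, so 5/528 is smaller: the intermediate fraction 40/11 is closer to x than 11/3.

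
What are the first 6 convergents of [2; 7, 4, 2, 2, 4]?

2/1, 15/7, 62/29, 139/65, 340/159, 1499/701

Using the convergent recurrence p_i = a_i*p_{i-1} + p_{i-2}, q_i = a_i*q_{i-1} + q_{i-2} with p_{-2}=0, p_{-1}=1, q_{-2}=1, q_{-1}=0:
  i=0: a_0=2, p_0 = 2*1 + 0 = 2, q_0 = 2*0 + 1 = 1.
  i=1: a_1=7, p_1 = 7*2 + 1 = 15, q_1 = 7*1 + 0 = 7.
  i=2: a_2=4, p_2 = 4*15 + 2 = 62, q_2 = 4*7 + 1 = 29.
  i=3: a_3=2, p_3 = 2*62 + 15 = 139, q_3 = 2*29 + 7 = 65.
  i=4: a_4=2, p_4 = 2*139 + 62 = 340, q_4 = 2*65 + 29 = 159.
  i=5: a_5=4, p_5 = 4*340 + 139 = 1499, q_5 = 4*159 + 65 = 701.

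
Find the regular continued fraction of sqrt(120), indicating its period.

[10; (1, 20)]

Write x_i = (sqrt(120) + m_i)/d_i with (m_0, d_0) = (0, 1). a_0 = floor(sqrt(120)) = 10, since 10^2 = 100 <= 120 < 121 = 11^2.
Iterate m_{i+1} = d_i*a_i - m_i, d_{i+1} = (120 - m_{i+1}^2)/d_i, a_{i+1} = floor((a_0 + m_{i+1})/d_{i+1}):
  m_1 = 1*10 - 0 = 10, d_1 = (120 - 10^2)/1 = 20/1 = 20, a_1 = floor((10 + 10)/20) = 1.
  m_2 = 20*1 - 10 = 10, d_2 = (120 - 10^2)/20 = 20/20 = 1, a_2 = floor((10 + 10)/1) = 20.
  m_3 = 1*20 - 10 = 10, d_3 = (120 - 10^2)/1 = 20/1 = 20: (m_3, d_3) = (m_1, d_1) = (10, 20), so from here the quotients repeat a_1, a_2; the period length is 2.
Hence the expansion of sqrt(120) is a_0 = 10 followed by the repeating block 1, 20 (period 2).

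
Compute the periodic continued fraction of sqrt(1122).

Write x_i = (sqrt(1122) + m_i)/d_i with (m_0, d_0) = (0, 1). a_0 = floor(sqrt(1122)) = 33, since 33^2 = 1089 <= 1122 < 1156 = 34^2.
Iterate m_{i+1} = d_i*a_i - m_i, d_{i+1} = (1122 - m_{i+1}^2)/d_i, a_{i+1} = floor((a_0 + m_{i+1})/d_{i+1}):
  m_1 = 1*33 - 0 = 33, d_1 = (1122 - 33^2)/1 = 33/1 = 33, a_1 = floor((33 + 33)/33) = 2.
  m_2 = 33*2 - 33 = 33, d_2 = (1122 - 33^2)/33 = 33/33 = 1, a_2 = floor((33 + 33)/1) = 66.
  m_3 = 1*66 - 33 = 33, d_3 = (1122 - 33^2)/1 = 33/1 = 33: (m_3, d_3) = (m_1, d_1) = (33, 33), so from here the quotients repeat a_1, a_2; the period length is 2.
Hence the expansion of sqrt(1122) is a_0 = 33 followed by the repeating block 2, 66 (period 2).

[33; (2, 66)]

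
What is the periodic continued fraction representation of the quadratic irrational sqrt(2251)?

Write x_i = (sqrt(2251) + m_i)/d_i with (m_0, d_0) = (0, 1). a_0 = floor(sqrt(2251)) = 47, since 47^2 = 2209 <= 2251 < 2304 = 48^2.
Iterate m_{i+1} = d_i*a_i - m_i, d_{i+1} = (2251 - m_{i+1}^2)/d_i, a_{i+1} = floor((a_0 + m_{i+1})/d_{i+1}):
  m_1 = 1*47 - 0 = 47, d_1 = (2251 - 47^2)/1 = 42/1 = 42, a_1 = floor((47 + 47)/42) = 2.
  m_2 = 42*2 - 47 = 37, d_2 = (2251 - 37^2)/42 = 882/42 = 21, a_2 = floor((47 + 37)/21) = 4.
  m_3 = 21*4 - 37 = 47, d_3 = (2251 - 47^2)/21 = 42/21 = 2, a_3 = floor((47 + 47)/2) = 47.
  m_4 = 2*47 - 47 = 47, d_4 = (2251 - 47^2)/2 = 42/2 = 21, a_4 = floor((47 + 47)/21) = 4.
  m_5 = 21*4 - 47 = 37, d_5 = (2251 - 37^2)/21 = 882/21 = 42, a_5 = floor((47 + 37)/42) = 2.
  m_6 = 42*2 - 37 = 47, d_6 = (2251 - 47^2)/42 = 42/42 = 1, a_6 = floor((47 + 47)/1) = 94.
  m_7 = 1*94 - 47 = 47, d_7 = (2251 - 47^2)/1 = 42/1 = 42: (m_7, d_7) = (m_1, d_1) = (47, 42), so from here the quotients repeat a_1, ..., a_6; the period length is 6.
Hence the expansion of sqrt(2251) is a_0 = 47 followed by the repeating block 2, 4, 47, 4, 2, 94 (period 6).

[47; (2, 4, 47, 4, 2, 94)]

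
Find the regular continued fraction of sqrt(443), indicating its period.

[21; (21, 42)]

Write x_i = (sqrt(443) + m_i)/d_i with (m_0, d_0) = (0, 1). a_0 = floor(sqrt(443)) = 21, since 21^2 = 441 <= 443 < 484 = 22^2.
Iterate m_{i+1} = d_i*a_i - m_i, d_{i+1} = (443 - m_{i+1}^2)/d_i, a_{i+1} = floor((a_0 + m_{i+1})/d_{i+1}):
  m_1 = 1*21 - 0 = 21, d_1 = (443 - 21^2)/1 = 2/1 = 2, a_1 = floor((21 + 21)/2) = 21.
  m_2 = 2*21 - 21 = 21, d_2 = (443 - 21^2)/2 = 2/2 = 1, a_2 = floor((21 + 21)/1) = 42.
  m_3 = 1*42 - 21 = 21, d_3 = (443 - 21^2)/1 = 2/1 = 2: (m_3, d_3) = (m_1, d_1) = (21, 2), so from here the quotients repeat a_1, a_2; the period length is 2.
Hence the expansion of sqrt(443) is a_0 = 21 followed by the repeating block 21, 42 (period 2).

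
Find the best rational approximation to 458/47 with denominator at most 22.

Expand x = 458/47 as a continued fraction with the Euclidean algorithm:
  458 = 9*47 + 35, so a_0 = 9.
  47 = 1*35 + 12, so a_1 = 1.
  35 = 2*12 + 11, so a_2 = 2.
  12 = 1*11 + 1, so a_3 = 1.
  11 = 11*1 + 0, so a_4 = 11.
so x = [9; 1, 2, 1, 11].
Convergents (p_i = a_i*p_{i-1} + p_{i-2}, q_i = a_i*q_{i-1} + q_{i-2} with p_{-2}=0, p_{-1}=1, q_{-2}=1, q_{-1}=0), until the denominator exceeds 22:
  i=0: a_0=9, p_0 = 9*1 + 0 = 9, q_0 = 9*0 + 1 = 1.
  i=1: a_1=1, p_1 = 1*9 + 1 = 10, q_1 = 1*1 + 0 = 1.
  i=2: a_2=2, p_2 = 2*10 + 9 = 29, q_2 = 2*1 + 1 = 3.
  i=3: a_3=1, p_3 = 1*29 + 10 = 39, q_3 = 1*3 + 1 = 4.
  i=4: a_4=11, p_4 = 11*39 + 29 = 458, q_4 = 11*4 + 3 = 47.
q_4 = 47 > 22, so the last convergent with denominator <= 22 is p_3/q_3 = 39/4.
The closest fraction with denominator <= 22 is either p_3/q_3 or the intermediate fraction (k*p_3 + p_2)/(k*q_3 + q_2) with the largest k >= 1 whose denominator stays <= 22; these approach x as k grows, and every other convergent or intermediate fraction in range is farther away.
Largest k: floor((22 - q_2)/q_3) = floor((22 - 3)/4) = 4.
That gives (4*39 + 29)/(4*4 + 3) = 185/19.
Compare the errors: |x - 39/4| = |458*4 - 39*47|/(47*4) = 1/188, and |x - 185/19| = |458*19 - 185*47|/(47*19) = 7/893.
Cross-multiplying, 1*893 = 893 < 1316 = 7*188, so 1/188 is smaller: the convergent 39/4 is closer to x than 185/19.

39/4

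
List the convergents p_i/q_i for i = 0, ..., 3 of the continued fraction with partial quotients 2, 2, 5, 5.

2/1, 5/2, 27/11, 140/57

Using the convergent recurrence p_i = a_i*p_{i-1} + p_{i-2}, q_i = a_i*q_{i-1} + q_{i-2} with p_{-2}=0, p_{-1}=1, q_{-2}=1, q_{-1}=0:
  i=0: a_0=2, p_0 = 2*1 + 0 = 2, q_0 = 2*0 + 1 = 1.
  i=1: a_1=2, p_1 = 2*2 + 1 = 5, q_1 = 2*1 + 0 = 2.
  i=2: a_2=5, p_2 = 5*5 + 2 = 27, q_2 = 5*2 + 1 = 11.
  i=3: a_3=5, p_3 = 5*27 + 5 = 140, q_3 = 5*11 + 2 = 57.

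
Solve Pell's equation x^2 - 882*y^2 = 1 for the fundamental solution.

(x, y) = (19601, 660)

First expand sqrt(882) as a continued fraction. With x_i = (sqrt(882) + m_i)/d_i and (m_0, d_0) = (0, 1): a_0 = floor(sqrt(882)) = 29, since 29^2 = 841 <= 882 < 900 = 30^2.
Iterate m_{i+1} = d_i*a_i - m_i, d_{i+1} = (882 - m_{i+1}^2)/d_i, a_{i+1} = floor((a_0 + m_{i+1})/d_{i+1}):
  m_1 = 1*29 - 0 = 29, d_1 = (882 - 29^2)/1 = 41/1 = 41, a_1 = floor((29 + 29)/41) = 1.
  m_2 = 41*1 - 29 = 12, d_2 = (882 - 12^2)/41 = 738/41 = 18, a_2 = floor((29 + 12)/18) = 2.
  m_3 = 18*2 - 12 = 24, d_3 = (882 - 24^2)/18 = 306/18 = 17, a_3 = floor((29 + 24)/17) = 3.
  m_4 = 17*3 - 24 = 27, d_4 = (882 - 27^2)/17 = 153/17 = 9, a_4 = floor((29 + 27)/9) = 6.
  m_5 = 9*6 - 27 = 27, d_5 = (882 - 27^2)/9 = 153/9 = 17, a_5 = floor((29 + 27)/17) = 3.
  m_6 = 17*3 - 27 = 24, d_6 = (882 - 24^2)/17 = 306/17 = 18, a_6 = floor((29 + 24)/18) = 2.
  m_7 = 18*2 - 24 = 12, d_7 = (882 - 12^2)/18 = 738/18 = 41, a_7 = floor((29 + 12)/41) = 1.
  m_8 = 41*1 - 12 = 29, d_8 = (882 - 29^2)/41 = 41/41 = 1, a_8 = floor((29 + 29)/1) = 58.
  m_9 = 1*58 - 29 = 29, d_9 = (882 - 29^2)/1 = 41/1 = 41: (m_9, d_9) = (m_1, d_1) = (29, 41), so from here the quotients repeat a_1, ..., a_8; the period length is 8.
So sqrt(882) = [29; (1, 2, 3, 6, 3, 2, 1, 58)] with period length k = 8.
k is even, so the fundamental solution of x^2 - 882y^2 = 1 is (p_{k-1}, q_{k-1}) = (p_7, q_7); compute convergents through index 7.
Convergents (p_i = a_i*p_{i-1} + p_{i-2}, q_i = a_i*q_{i-1} + q_{i-2} with p_{-2}=0, p_{-1}=1, q_{-2}=1, q_{-1}=0):
  i=0: a_0=29, p_0 = 29*1 + 0 = 29, q_0 = 29*0 + 1 = 1.
  i=1: a_1=1, p_1 = 1*29 + 1 = 30, q_1 = 1*1 + 0 = 1.
  i=2: a_2=2, p_2 = 2*30 + 29 = 89, q_2 = 2*1 + 1 = 3.
  i=3: a_3=3, p_3 = 3*89 + 30 = 297, q_3 = 3*3 + 1 = 10.
  i=4: a_4=6, p_4 = 6*297 + 89 = 1871, q_4 = 6*10 + 3 = 63.
  i=5: a_5=3, p_5 = 3*1871 + 297 = 5910, q_5 = 3*63 + 10 = 199.
  i=6: a_6=2, p_6 = 2*5910 + 1871 = 13691, q_6 = 2*199 + 63 = 461.
  i=7: a_7=1, p_7 = 1*13691 + 5910 = 19601, q_7 = 1*461 + 199 = 660.
Check: 19601^2 - 882*660^2 = 384199201 - 384199200 = 1, so (x, y) = (19601, 660) solves the equation, and by the theorem it is the least positive solution.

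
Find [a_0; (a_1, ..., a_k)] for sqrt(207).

[14; (2, 1, 1, 2, 1, 1, 2, 28)]

Write x_i = (sqrt(207) + m_i)/d_i with (m_0, d_0) = (0, 1). a_0 = floor(sqrt(207)) = 14, since 14^2 = 196 <= 207 < 225 = 15^2.
Iterate m_{i+1} = d_i*a_i - m_i, d_{i+1} = (207 - m_{i+1}^2)/d_i, a_{i+1} = floor((a_0 + m_{i+1})/d_{i+1}):
  m_1 = 1*14 - 0 = 14, d_1 = (207 - 14^2)/1 = 11/1 = 11, a_1 = floor((14 + 14)/11) = 2.
  m_2 = 11*2 - 14 = 8, d_2 = (207 - 8^2)/11 = 143/11 = 13, a_2 = floor((14 + 8)/13) = 1.
  m_3 = 13*1 - 8 = 5, d_3 = (207 - 5^2)/13 = 182/13 = 14, a_3 = floor((14 + 5)/14) = 1.
  m_4 = 14*1 - 5 = 9, d_4 = (207 - 9^2)/14 = 126/14 = 9, a_4 = floor((14 + 9)/9) = 2.
  m_5 = 9*2 - 9 = 9, d_5 = (207 - 9^2)/9 = 126/9 = 14, a_5 = floor((14 + 9)/14) = 1.
  m_6 = 14*1 - 9 = 5, d_6 = (207 - 5^2)/14 = 182/14 = 13, a_6 = floor((14 + 5)/13) = 1.
  m_7 = 13*1 - 5 = 8, d_7 = (207 - 8^2)/13 = 143/13 = 11, a_7 = floor((14 + 8)/11) = 2.
  m_8 = 11*2 - 8 = 14, d_8 = (207 - 14^2)/11 = 11/11 = 1, a_8 = floor((14 + 14)/1) = 28.
  m_9 = 1*28 - 14 = 14, d_9 = (207 - 14^2)/1 = 11/1 = 11: (m_9, d_9) = (m_1, d_1) = (14, 11), so from here the quotients repeat a_1, ..., a_8; the period length is 8.
Hence the expansion of sqrt(207) is a_0 = 14 followed by the repeating block 2, 1, 1, 2, 1, 1, 2, 28 (period 8).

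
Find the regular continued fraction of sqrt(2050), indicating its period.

Write x_i = (sqrt(2050) + m_i)/d_i with (m_0, d_0) = (0, 1). a_0 = floor(sqrt(2050)) = 45, since 45^2 = 2025 <= 2050 < 2116 = 46^2.
Iterate m_{i+1} = d_i*a_i - m_i, d_{i+1} = (2050 - m_{i+1}^2)/d_i, a_{i+1} = floor((a_0 + m_{i+1})/d_{i+1}):
  m_1 = 1*45 - 0 = 45, d_1 = (2050 - 45^2)/1 = 25/1 = 25, a_1 = floor((45 + 45)/25) = 3.
  m_2 = 25*3 - 45 = 30, d_2 = (2050 - 30^2)/25 = 1150/25 = 46, a_2 = floor((45 + 30)/46) = 1.
  m_3 = 46*1 - 30 = 16, d_3 = (2050 - 16^2)/46 = 1794/46 = 39, a_3 = floor((45 + 16)/39) = 1.
  m_4 = 39*1 - 16 = 23, d_4 = (2050 - 23^2)/39 = 1521/39 = 39, a_4 = floor((45 + 23)/39) = 1.
  m_5 = 39*1 - 23 = 16, d_5 = (2050 - 16^2)/39 = 1794/39 = 46, a_5 = floor((45 + 16)/46) = 1.
  m_6 = 46*1 - 16 = 30, d_6 = (2050 - 30^2)/46 = 1150/46 = 25, a_6 = floor((45 + 30)/25) = 3.
  m_7 = 25*3 - 30 = 45, d_7 = (2050 - 45^2)/25 = 25/25 = 1, a_7 = floor((45 + 45)/1) = 90.
  m_8 = 1*90 - 45 = 45, d_8 = (2050 - 45^2)/1 = 25/1 = 25: (m_8, d_8) = (m_1, d_1) = (45, 25), so from here the quotients repeat a_1, ..., a_7; the period length is 7.
Hence the expansion of sqrt(2050) is a_0 = 45 followed by the repeating block 3, 1, 1, 1, 1, 3, 90 (period 7).

[45; (3, 1, 1, 1, 1, 3, 90)]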